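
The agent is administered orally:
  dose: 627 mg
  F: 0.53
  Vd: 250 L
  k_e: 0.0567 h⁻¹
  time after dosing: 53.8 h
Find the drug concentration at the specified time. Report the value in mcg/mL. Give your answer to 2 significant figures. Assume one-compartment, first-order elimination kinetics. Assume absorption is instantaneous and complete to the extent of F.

0.063 mcg/mL

Amount reaching circulation = F × Dose = 0.53 × 627.0 = 332.3 mg
C₀ = F·Dose / Vd = 332.3 / 250 = 1.329 mg/L
C = C₀ · e^(−k·t) = 1.329 × e^(−0.05670 × 53.8)
  = 1.329 × 0.04734 = 0.06291 mg/L
(0.06291 mg/L = 0.06291 mcg/mL)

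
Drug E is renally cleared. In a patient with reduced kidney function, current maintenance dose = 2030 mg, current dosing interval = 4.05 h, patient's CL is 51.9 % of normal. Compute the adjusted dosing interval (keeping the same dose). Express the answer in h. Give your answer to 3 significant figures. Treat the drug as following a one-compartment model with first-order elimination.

7.80 h

To keep the same average steady-state level, dosing rate must scale with clearance.
CL ratio = 51.9 / 100 = 0.5190
New interval (same dose) = 4.05 / 0.5190 = 7.803 h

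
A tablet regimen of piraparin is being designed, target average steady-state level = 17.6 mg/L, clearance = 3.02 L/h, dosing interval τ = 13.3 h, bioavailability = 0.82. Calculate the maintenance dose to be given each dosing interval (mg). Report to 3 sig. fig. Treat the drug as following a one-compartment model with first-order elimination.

At steady state, F × (Dose/τ) = Css × CL.
Dose = Css × CL × τ / F = 17.6 × 3.020 × 13.3 / 0.82 = 862.1 mg

862 mg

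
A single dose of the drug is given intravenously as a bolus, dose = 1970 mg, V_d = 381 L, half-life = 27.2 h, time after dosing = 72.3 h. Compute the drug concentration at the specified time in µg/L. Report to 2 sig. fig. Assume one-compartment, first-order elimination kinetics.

C₀ = Dose / Vd = 1970 / 381 = 5.171 mg/L
k = ln2 / t½ = 0.693147 / 27.2 = 0.02548 h⁻¹
C = C₀ · e^(−k·t) = 5.171 × e^(−0.02548 × 72.3)
  = 5.171 × 0.1585 = 0.8196 mg/L
Convert: 0.8196 mg/L × 1000 = 819.6 µg/L

820 µg/L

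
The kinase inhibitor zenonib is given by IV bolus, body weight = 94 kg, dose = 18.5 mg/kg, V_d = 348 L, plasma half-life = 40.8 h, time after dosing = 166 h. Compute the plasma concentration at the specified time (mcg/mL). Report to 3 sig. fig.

Total dose = 18.5 × 94 = 1739 mg
C₀ = Dose / Vd = 1739 / 348 = 4.997 mg/L
k = ln2 / t½ = 0.693147 / 40.8 = 0.01699 h⁻¹
C = C₀ · e^(−k·t) = 4.997 × e^(−0.01699 × 166)
  = 4.997 × 0.05959 = 0.2978 mg/L
(0.2978 mg/L = 0.2978 mcg/mL)

0.298 mcg/mL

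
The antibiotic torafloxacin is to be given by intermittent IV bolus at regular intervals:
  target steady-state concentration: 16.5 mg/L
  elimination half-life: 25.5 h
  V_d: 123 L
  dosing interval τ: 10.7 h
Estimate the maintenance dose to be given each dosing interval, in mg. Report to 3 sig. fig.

590 mg

k = ln2 / t½ = 0.693147 / 25.5 = 0.02718 h⁻¹
CL = k × Vd = 0.02718 × 123 = 3.343 L/h
At steady state, Dose/τ = Css × CL.
Dose = Css × CL × τ = 16.5 × 3.343 × 10.7 = 590.2 mg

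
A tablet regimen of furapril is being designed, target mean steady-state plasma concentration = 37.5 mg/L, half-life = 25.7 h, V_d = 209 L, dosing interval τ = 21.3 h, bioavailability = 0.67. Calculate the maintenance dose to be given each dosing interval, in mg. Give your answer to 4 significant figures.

6720 mg

k = ln2 / t½ = 0.693147 / 25.7 = 0.02697 h⁻¹
CL = k × Vd = 0.02697 × 209 = 5.637 L/h
At steady state, F × (Dose/τ) = Css × CL.
Dose = Css × CL × τ / F = 37.5 × 5.637 × 21.3 / 0.67 = 6720 mg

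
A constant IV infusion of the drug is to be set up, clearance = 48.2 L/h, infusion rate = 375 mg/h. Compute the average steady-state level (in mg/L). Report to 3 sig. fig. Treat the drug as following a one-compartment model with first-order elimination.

7.78 mg/L

At steady state Css = R₀ / CL = 375 / 48.20 = 7.780 mg/L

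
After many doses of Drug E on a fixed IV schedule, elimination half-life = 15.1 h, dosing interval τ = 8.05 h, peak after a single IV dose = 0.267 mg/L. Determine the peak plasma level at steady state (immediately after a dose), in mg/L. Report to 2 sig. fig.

k = ln2 / t½ = 0.693147 / 15.1 = 0.04590 h⁻¹
e^(−kτ) = e^(−0.04590 × 8.05) = 0.6911
Accumulation ratio R = 1 / (1 − e^(−kτ)) = 1 / (1 − 0.6911) = 3.237
Steady-state peak = C₀ × R = 0.267 × 3.237 = 0.8643 mg/L

0.86 mg/L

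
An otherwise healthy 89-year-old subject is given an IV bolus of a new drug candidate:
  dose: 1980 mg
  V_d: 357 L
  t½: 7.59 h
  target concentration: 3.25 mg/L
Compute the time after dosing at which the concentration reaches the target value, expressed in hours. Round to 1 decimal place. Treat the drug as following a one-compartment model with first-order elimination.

C₀ = Dose / Vd = 1980 / 357 = 5.546 mg/L
k = ln2 / t½ = 0.693147 / 7.59 = 0.09132 h⁻¹
t = ln(C₀ / C) / k = ln(5.546 / 3.25) / 0.09132
  = ln(1.706) / 0.09132 = 0.5342 / 0.09132 = 5.850 h

5.9 h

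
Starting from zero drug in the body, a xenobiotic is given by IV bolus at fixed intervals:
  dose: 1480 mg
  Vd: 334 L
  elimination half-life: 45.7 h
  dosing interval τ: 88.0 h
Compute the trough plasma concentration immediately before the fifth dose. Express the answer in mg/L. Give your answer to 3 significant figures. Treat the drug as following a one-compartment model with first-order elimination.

C₀ per dose = Dose / Vd = 1480 / 334 = 4.431 mg/L
k = ln2 / t½ = 0.693147 / 45.7 = 0.01517 h⁻¹
Fraction remaining after one interval: r = e^(−kτ) = e^(−0.01517 × 88.0) = 0.2632
Before dose 5, 4 doses have been given (aged 1τ, 2τ, 3τ, 4τ).
C_trough = C₀ × (r + r² + … + r^4) = C₀ × r(1−r^4)/(1−r)
        = 4.431 × 0.2632 × (1 − 0.004799) / (1 − 0.2632) = 1.575 mg/L

1.58 mg/L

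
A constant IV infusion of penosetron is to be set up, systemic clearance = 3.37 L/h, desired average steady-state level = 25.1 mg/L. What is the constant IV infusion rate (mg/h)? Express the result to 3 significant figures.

84.6 mg/h

At steady state, infusion rate R₀ = Css × CL = 25.1 × 3.370 = 84.59 mg/h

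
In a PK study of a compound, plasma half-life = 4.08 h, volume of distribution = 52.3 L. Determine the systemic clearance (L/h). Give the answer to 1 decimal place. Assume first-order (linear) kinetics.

k = ln2 / t½ = 0.693147 / 4.08 = 0.1699 h⁻¹
CL = k × Vd = 0.1699 × 52.3 = 8.886 L/h

8.9 L/h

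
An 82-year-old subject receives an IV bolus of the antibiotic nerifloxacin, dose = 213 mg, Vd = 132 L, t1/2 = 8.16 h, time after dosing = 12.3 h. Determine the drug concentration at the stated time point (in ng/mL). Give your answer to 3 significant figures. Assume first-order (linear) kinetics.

568 ng/mL

C₀ = Dose / Vd = 213.0 / 132 = 1.614 mg/L
k = ln2 / t½ = 0.693147 / 8.16 = 0.08494 h⁻¹
C = C₀ · e^(−k·t) = 1.614 × e^(−0.08494 × 12.3)
  = 1.614 × 0.3518 = 0.5678 mg/L
Convert: 0.5678 mg/L × 1000 = 567.8 ng/mL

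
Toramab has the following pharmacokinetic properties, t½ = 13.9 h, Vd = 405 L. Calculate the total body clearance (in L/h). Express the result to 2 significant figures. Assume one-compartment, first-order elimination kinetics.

20 L/h

k = ln2 / t½ = 0.693147 / 13.9 = 0.04987 h⁻¹
CL = k × Vd = 0.04987 × 405 = 20.20 L/h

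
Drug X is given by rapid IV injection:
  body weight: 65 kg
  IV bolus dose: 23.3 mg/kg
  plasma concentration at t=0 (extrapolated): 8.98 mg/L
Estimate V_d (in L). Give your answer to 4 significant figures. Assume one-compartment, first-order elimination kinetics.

Dose = 23.3 × 65 = 1515 mg
Vd = Dose / C₀ = 1515 / 8.98 = 168.7 L

168.7 L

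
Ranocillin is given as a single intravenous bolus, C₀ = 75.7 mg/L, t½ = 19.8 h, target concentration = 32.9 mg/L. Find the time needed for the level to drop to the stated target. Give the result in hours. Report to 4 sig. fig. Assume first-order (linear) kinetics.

k = ln2 / t½ = 0.693147 / 19.8 = 0.03501 h⁻¹
t = ln(C₀ / C) / k = ln(75.70 / 32.9) / 0.03501
  = ln(2.301) / 0.03501 = 0.8333 / 0.03501 = 23.80 h

23.80 h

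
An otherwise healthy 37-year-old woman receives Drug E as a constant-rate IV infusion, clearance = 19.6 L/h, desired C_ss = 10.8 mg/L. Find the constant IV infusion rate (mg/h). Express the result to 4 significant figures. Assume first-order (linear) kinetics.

At steady state, infusion rate R₀ = Css × CL = 10.8 × 19.60 = 211.7 mg/h

211.7 mg/h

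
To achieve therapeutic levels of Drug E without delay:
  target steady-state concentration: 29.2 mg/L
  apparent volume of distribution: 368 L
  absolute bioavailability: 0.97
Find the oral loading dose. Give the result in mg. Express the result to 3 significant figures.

LD = Css × Vd / F = 29.2 × 368 / 0.97 = 11080 mg

11100 mg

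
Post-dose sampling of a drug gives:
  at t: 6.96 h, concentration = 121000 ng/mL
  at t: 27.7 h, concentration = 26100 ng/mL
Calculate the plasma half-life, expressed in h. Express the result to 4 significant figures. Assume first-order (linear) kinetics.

9.372 h

k = ln(C₁/C₂) / (t₂ − t₁) = ln(121000/26100) / (27.7 − 6.96)
  = 1.534 / 20.74 = 0.07396 h⁻¹
t½ = ln2 / k = 0.693147 / 0.07396 = 9.372 h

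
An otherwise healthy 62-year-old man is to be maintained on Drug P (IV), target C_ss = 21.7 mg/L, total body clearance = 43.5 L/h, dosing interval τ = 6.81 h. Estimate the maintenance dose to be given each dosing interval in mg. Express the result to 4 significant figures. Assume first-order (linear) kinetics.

6428 mg

At steady state, Dose/τ = Css × CL.
Dose = Css × CL × τ = 21.7 × 43.50 × 6.81 = 6428 mg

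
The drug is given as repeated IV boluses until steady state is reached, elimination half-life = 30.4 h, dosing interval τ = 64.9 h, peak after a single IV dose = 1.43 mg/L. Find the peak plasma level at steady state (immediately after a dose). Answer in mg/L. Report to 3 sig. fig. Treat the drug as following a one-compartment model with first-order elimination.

1.85 mg/L

k = ln2 / t½ = 0.693147 / 30.4 = 0.02280 h⁻¹
e^(−kτ) = e^(−0.02280 × 64.9) = 0.2277
Accumulation ratio R = 1 / (1 − e^(−kτ)) = 1 / (1 − 0.2277) = 1.295
Steady-state peak = C₀ × R = 1.43 × 1.295 = 1.852 mg/L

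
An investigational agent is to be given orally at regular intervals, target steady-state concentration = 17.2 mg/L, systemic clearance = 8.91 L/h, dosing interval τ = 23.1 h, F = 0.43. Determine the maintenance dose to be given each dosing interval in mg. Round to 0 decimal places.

8233 mg

At steady state, F × (Dose/τ) = Css × CL.
Dose = Css × CL × τ / F = 17.2 × 8.910 × 23.1 / 0.43 = 8233 mg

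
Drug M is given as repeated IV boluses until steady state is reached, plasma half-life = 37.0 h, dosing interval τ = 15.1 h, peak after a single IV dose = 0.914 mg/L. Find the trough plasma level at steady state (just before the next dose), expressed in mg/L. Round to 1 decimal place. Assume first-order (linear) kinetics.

2.8 mg/L

k = ln2 / t½ = 0.693147 / 37.0 = 0.01873 h⁻¹
e^(−kτ) = e^(−0.01873 × 15.1) = 0.7537
Accumulation ratio R = 1 / (1 − e^(−kτ)) = 1 / (1 − 0.7537) = 4.060
Steady-state trough = C₀ × R × e^(−kτ) = 0.914 × 4.060 × 0.7537 = 2.797 mg/L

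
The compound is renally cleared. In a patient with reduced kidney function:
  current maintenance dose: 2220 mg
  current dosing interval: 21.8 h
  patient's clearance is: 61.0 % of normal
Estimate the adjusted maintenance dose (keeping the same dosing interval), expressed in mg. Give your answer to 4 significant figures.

To keep the same average steady-state level, dosing rate must scale with clearance.
CL ratio = 61.0 / 100 = 0.6100
New dose (same interval) = 2220 × 0.6100 = 1354 mg

1354 mg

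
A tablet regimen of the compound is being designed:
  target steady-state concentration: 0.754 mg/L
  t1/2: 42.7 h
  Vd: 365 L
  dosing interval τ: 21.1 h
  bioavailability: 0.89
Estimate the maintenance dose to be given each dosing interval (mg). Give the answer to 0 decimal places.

106 mg

k = ln2 / t½ = 0.693147 / 42.7 = 0.01623 h⁻¹
CL = k × Vd = 0.01623 × 365 = 5.924 L/h
At steady state, F × (Dose/τ) = Css × CL.
Dose = Css × CL × τ / F = 0.754 × 5.924 × 21.1 / 0.89 = 105.9 mg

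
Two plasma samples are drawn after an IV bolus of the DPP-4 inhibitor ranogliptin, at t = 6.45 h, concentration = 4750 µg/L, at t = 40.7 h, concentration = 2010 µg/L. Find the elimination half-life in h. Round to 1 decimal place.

27.6 h

k = ln(C₁/C₂) / (t₂ − t₁) = ln(4750/2010) / (40.7 − 6.45)
  = 0.8600 / 34.25 = 0.02511 h⁻¹
t½ = ln2 / k = 0.693147 / 0.02511 = 27.60 h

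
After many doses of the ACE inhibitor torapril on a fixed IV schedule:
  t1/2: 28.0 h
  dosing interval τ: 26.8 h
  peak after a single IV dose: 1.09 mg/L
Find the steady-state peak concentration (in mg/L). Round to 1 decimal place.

2.2 mg/L

k = ln2 / t½ = 0.693147 / 28.0 = 0.02476 h⁻¹
e^(−kτ) = e^(−0.02476 × 26.8) = 0.5150
Accumulation ratio R = 1 / (1 − e^(−kτ)) = 1 / (1 − 0.5150) = 2.062
Steady-state peak = C₀ × R = 1.09 × 2.062 = 2.248 mg/L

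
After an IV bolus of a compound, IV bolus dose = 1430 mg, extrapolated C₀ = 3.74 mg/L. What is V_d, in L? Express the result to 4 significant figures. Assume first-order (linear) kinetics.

382.4 L

Vd = Dose / C₀ = 1430 / 3.74 = 382.4 L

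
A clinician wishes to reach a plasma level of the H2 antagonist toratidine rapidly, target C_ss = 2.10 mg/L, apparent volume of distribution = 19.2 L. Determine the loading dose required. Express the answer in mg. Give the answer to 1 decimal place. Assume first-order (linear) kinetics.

LD = Css × Vd = 2.10 × 19.2 = 40.32 mg

40.3 mg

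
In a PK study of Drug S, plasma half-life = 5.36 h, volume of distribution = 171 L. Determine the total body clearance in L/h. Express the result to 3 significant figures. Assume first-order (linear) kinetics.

k = ln2 / t½ = 0.693147 / 5.36 = 0.1293 h⁻¹
CL = k × Vd = 0.1293 × 171 = 22.11 L/h

22.1 L/h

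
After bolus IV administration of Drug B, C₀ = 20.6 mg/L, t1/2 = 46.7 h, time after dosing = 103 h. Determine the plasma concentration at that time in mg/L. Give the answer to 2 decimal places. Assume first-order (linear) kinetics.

4.47 mg/L

k = ln2 / t½ = 0.693147 / 46.7 = 0.01484 h⁻¹
C = C₀ · e^(−k·t) = 20.60 × e^(−0.01484 × 103)
  = 20.60 × 0.2169 = 4.468 mg/L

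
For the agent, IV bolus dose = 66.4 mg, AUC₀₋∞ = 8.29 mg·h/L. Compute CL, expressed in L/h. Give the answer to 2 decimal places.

CL = Dose / AUC = 66.4 / 8.29 = 8.010 L/h

8.01 L/h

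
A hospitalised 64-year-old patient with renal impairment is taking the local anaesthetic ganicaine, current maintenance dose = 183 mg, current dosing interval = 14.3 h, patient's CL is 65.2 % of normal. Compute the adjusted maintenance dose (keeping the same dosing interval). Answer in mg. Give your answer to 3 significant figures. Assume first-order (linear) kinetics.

To keep the same average steady-state level, dosing rate must scale with clearance.
CL ratio = 65.2 / 100 = 0.6520
New dose (same interval) = 183 × 0.6520 = 119.3 mg

119 mg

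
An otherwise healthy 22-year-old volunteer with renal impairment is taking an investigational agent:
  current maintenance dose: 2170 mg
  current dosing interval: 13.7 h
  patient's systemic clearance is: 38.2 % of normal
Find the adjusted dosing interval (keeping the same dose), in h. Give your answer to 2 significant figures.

To keep the same average steady-state level, dosing rate must scale with clearance.
CL ratio = 38.2 / 100 = 0.3820
New interval (same dose) = 13.7 / 0.3820 = 35.86 h

36 h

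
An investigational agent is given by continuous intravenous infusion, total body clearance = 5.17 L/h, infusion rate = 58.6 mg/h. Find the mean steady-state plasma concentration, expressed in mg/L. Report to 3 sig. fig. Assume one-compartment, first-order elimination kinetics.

11.3 mg/L

At steady state Css = R₀ / CL = 58.6 / 5.170 = 11.33 mg/L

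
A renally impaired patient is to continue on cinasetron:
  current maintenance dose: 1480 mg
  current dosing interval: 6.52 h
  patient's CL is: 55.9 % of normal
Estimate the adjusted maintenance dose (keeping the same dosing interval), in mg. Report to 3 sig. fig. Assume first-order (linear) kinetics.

827 mg

To keep the same average steady-state level, dosing rate must scale with clearance.
CL ratio = 55.9 / 100 = 0.5590
New dose (same interval) = 1480 × 0.5590 = 827.3 mg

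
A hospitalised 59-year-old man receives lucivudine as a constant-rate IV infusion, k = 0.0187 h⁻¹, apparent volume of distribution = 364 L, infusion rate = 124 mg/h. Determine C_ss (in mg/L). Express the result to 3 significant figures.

CL = k × Vd = 0.01870 × 364 = 6.807 L/h
At steady state Css = R₀ / CL = 124 / 6.807 = 18.22 mg/L

18.2 mg/L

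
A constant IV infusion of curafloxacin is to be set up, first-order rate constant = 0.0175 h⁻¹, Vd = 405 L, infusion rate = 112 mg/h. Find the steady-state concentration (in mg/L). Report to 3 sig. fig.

15.8 mg/L

CL = k × Vd = 0.01750 × 405 = 7.088 L/h
At steady state Css = R₀ / CL = 112 / 7.088 = 15.80 mg/L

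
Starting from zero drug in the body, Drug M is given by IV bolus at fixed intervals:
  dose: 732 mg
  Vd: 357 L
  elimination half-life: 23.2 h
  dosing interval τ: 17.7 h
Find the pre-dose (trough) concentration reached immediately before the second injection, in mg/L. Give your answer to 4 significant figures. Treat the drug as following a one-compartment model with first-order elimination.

C₀ per dose = Dose / Vd = 732 / 357 = 2.050 mg/L
k = ln2 / t½ = 0.693147 / 23.2 = 0.02988 h⁻¹
Fraction remaining after one interval: r = e^(−kτ) = e^(−0.02988 × 17.7) = 0.5893
Before dose 2, 1 dose has been given (aged 1τ).
C_trough = C₀ × r = 2.050 × 0.5893 = 1.208 mg/L

1.208 mg/L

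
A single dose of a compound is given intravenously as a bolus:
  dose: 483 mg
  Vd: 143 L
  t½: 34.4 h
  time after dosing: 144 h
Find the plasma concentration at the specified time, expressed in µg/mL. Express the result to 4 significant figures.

C₀ = Dose / Vd = 483.0 / 143 = 3.378 mg/L
k = ln2 / t½ = 0.693147 / 34.4 = 0.02015 h⁻¹
C = C₀ · e^(−k·t) = 3.378 × e^(−0.02015 × 144)
  = 3.378 × 0.05494 = 0.1856 mg/L
(0.1856 mg/L = 0.1856 µg/mL)

0.1856 µg/mL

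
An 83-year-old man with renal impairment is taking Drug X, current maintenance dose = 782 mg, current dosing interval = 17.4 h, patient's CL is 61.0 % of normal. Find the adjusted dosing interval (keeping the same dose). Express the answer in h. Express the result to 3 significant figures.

To keep the same average steady-state level, dosing rate must scale with clearance.
CL ratio = 61.0 / 100 = 0.6100
New interval (same dose) = 17.4 / 0.6100 = 28.52 h

28.5 h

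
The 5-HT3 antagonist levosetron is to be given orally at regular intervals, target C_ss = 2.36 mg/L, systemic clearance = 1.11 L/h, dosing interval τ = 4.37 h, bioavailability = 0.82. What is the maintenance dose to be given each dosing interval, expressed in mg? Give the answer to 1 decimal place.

14.0 mg

At steady state, F × (Dose/τ) = Css × CL.
Dose = Css × CL × τ / F = 2.36 × 1.110 × 4.37 / 0.82 = 13.96 mg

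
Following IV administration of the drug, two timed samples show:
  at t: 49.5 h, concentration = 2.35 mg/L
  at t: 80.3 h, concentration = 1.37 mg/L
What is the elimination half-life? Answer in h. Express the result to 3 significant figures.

k = ln(C₁/C₂) / (t₂ − t₁) = ln(2.35/1.37) / (80.3 − 49.5)
  = 0.5396 / 30.80 = 0.01752 h⁻¹
t½ = ln2 / k = 0.693147 / 0.01752 = 39.56 h

39.6 h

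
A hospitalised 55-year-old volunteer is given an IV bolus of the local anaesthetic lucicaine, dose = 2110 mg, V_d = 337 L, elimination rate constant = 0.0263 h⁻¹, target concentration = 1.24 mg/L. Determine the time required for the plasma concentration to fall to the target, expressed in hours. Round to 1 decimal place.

61.6 h

C₀ = Dose / Vd = 2110 / 337 = 6.261 mg/L
t = ln(C₀ / C) / k = ln(6.261 / 1.24) / 0.02630
  = ln(5.049) / 0.02630 = 1.619 / 0.02630 = 61.56 h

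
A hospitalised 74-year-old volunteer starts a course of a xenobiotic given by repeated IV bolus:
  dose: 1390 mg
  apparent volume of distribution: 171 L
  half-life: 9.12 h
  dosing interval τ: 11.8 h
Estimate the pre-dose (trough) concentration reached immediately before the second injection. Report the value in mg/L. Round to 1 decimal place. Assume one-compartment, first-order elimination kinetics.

3.3 mg/L

C₀ per dose = Dose / Vd = 1390 / 171 = 8.129 mg/L
k = ln2 / t½ = 0.693147 / 9.12 = 0.07600 h⁻¹
Fraction remaining after one interval: r = e^(−kτ) = e^(−0.07600 × 11.8) = 0.4079
Before dose 2, 1 dose has been given (aged 1τ).
C_trough = C₀ × r = 8.129 × 0.4079 = 3.316 mg/L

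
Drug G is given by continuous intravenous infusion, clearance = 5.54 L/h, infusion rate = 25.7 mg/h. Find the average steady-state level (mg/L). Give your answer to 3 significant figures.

At steady state Css = R₀ / CL = 25.7 / 5.540 = 4.639 mg/L

4.64 mg/L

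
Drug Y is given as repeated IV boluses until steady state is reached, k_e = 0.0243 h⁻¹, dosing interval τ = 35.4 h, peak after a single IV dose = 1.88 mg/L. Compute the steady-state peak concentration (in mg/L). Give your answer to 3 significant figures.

3.26 mg/L

e^(−kτ) = e^(−0.02430 × 35.4) = 0.4231
Accumulation ratio R = 1 / (1 − e^(−kτ)) = 1 / (1 − 0.4231) = 1.733
Steady-state peak = C₀ × R = 1.88 × 1.733 = 3.258 mg/L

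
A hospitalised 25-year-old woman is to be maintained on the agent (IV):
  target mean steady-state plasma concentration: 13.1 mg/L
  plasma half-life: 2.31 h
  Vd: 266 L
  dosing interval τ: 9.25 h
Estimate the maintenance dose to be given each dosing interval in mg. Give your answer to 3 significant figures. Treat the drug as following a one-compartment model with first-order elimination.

9670 mg

k = ln2 / t½ = 0.693147 / 2.31 = 0.3001 h⁻¹
CL = k × Vd = 0.3001 × 266 = 79.83 L/h
At steady state, Dose/τ = Css × CL.
Dose = Css × CL × τ = 13.1 × 79.83 × 9.25 = 9673 mg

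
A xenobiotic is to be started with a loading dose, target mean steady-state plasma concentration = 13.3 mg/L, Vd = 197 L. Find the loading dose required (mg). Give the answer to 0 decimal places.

LD = Css × Vd = 13.3 × 197 = 2620 mg

2620 mg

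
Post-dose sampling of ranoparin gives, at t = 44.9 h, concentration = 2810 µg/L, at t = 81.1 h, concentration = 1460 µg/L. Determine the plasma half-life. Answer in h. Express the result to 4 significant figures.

k = ln(C₁/C₂) / (t₂ − t₁) = ln(2810/1460) / (81.1 − 44.9)
  = 0.6547 / 36.20 = 0.01809 h⁻¹
t½ = ln2 / k = 0.693147 / 0.01809 = 38.32 h

38.32 h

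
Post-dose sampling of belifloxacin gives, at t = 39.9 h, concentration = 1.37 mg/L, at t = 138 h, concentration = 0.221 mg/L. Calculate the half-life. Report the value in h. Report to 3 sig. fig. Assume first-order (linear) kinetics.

k = ln(C₁/C₂) / (t₂ − t₁) = ln(1.37/0.221) / (138 − 39.9)
  = 1.824 / 98.10 = 0.01859 h⁻¹
t½ = ln2 / k = 0.693147 / 0.01859 = 37.29 h

37.3 h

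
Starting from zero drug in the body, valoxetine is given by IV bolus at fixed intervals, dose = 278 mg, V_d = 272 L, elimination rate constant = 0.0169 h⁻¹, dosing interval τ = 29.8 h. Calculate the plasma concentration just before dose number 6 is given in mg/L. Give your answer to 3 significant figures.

C₀ per dose = Dose / Vd = 278 / 272 = 1.022 mg/L
Fraction remaining after one interval: r = e^(−kτ) = e^(−0.01690 × 29.8) = 0.6043
Before dose 6, 5 doses have been given (aged 1τ, 2τ, 3τ, 4τ, 5τ).
C_trough = C₀ × (r + r² + … + r^5) = C₀ × r(1−r^5)/(1−r)
        = 1.022 × 0.6043 × (1 − 0.08059) / (1 − 0.6043) = 1.435 mg/L

1.44 mg/L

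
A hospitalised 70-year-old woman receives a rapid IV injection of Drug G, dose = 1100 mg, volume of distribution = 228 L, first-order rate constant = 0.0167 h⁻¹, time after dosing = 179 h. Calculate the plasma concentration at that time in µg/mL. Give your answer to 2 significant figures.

C₀ = Dose / Vd = 1100 / 228 = 4.825 mg/L
C = C₀ · e^(−k·t) = 4.825 × e^(−0.01670 × 179)
  = 4.825 × 0.05032 = 0.2428 mg/L
(0.2428 mg/L = 0.2428 µg/mL)

0.24 µg/mL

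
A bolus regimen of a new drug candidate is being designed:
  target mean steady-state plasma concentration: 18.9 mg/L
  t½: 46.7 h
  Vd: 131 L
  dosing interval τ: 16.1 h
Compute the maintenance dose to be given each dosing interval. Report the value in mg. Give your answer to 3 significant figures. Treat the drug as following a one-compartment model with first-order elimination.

k = ln2 / t½ = 0.693147 / 46.7 = 0.01484 h⁻¹
CL = k × Vd = 0.01484 × 131 = 1.944 L/h
At steady state, Dose/τ = Css × CL.
Dose = Css × CL × τ = 18.9 × 1.944 × 16.1 = 591.5 mg

592 mg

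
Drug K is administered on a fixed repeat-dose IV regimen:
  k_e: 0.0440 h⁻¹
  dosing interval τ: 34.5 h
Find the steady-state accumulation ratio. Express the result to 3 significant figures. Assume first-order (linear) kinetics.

e^(−kτ) = e^(−0.04400 × 34.5) = 0.2191
Accumulation ratio R = 1 / (1 − e^(−kτ)) = 1 / (1 − 0.2191) = 1.281

1.28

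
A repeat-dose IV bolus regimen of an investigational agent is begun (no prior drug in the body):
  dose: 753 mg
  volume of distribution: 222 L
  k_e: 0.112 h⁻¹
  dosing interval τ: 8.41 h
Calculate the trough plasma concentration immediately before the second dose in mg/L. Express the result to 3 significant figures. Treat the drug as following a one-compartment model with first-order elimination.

1.32 mg/L

C₀ per dose = Dose / Vd = 753 / 222 = 3.392 mg/L
Fraction remaining after one interval: r = e^(−kτ) = e^(−0.1120 × 8.41) = 0.3899
Before dose 2, 1 dose has been given (aged 1τ).
C_trough = C₀ × r = 3.392 × 0.3899 = 1.323 mg/L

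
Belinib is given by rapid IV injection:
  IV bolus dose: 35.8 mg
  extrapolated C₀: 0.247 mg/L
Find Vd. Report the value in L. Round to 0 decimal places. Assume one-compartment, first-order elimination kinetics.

Vd = Dose / C₀ = 35.80 / 0.247 = 144.9 L

145 L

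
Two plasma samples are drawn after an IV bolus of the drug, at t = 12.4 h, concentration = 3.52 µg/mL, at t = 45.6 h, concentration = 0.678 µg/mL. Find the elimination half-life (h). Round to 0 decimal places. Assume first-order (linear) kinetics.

k = ln(C₁/C₂) / (t₂ − t₁) = ln(3.52/0.678) / (45.6 − 12.4)
  = 1.647 / 33.20 = 0.04961 h⁻¹
t½ = ln2 / k = 0.693147 / 0.04961 = 13.97 h

14 h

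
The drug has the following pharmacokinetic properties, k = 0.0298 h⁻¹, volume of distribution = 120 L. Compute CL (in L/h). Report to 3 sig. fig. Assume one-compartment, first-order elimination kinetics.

3.58 L/h

CL = k × Vd = 0.0298 × 120 = 3.576 L/h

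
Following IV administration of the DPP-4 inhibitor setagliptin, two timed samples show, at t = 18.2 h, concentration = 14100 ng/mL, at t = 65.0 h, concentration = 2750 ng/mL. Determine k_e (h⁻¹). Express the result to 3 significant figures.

k = ln(C₁/C₂) / (t₂ − t₁) = ln(14100/2750) / (65.0 − 18.2)
  = 1.635 / 46.80 = 0.03494 h⁻¹

0.0349 h⁻¹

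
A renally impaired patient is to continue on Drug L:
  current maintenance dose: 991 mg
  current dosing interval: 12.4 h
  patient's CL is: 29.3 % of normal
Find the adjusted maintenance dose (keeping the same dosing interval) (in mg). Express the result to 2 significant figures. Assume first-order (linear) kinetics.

290 mg

To keep the same average steady-state level, dosing rate must scale with clearance.
CL ratio = 29.3 / 100 = 0.2930
New dose (same interval) = 991 × 0.2930 = 290.4 mg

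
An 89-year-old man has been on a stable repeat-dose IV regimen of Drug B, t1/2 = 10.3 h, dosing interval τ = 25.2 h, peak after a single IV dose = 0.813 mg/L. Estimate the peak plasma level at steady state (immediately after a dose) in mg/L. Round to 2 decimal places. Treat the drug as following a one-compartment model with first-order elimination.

1.00 mg/L

k = ln2 / t½ = 0.693147 / 10.3 = 0.06730 h⁻¹
e^(−kτ) = e^(−0.06730 × 25.2) = 0.1834
Accumulation ratio R = 1 / (1 − e^(−kτ)) = 1 / (1 − 0.1834) = 1.225
Steady-state peak = C₀ × R = 0.813 × 1.225 = 0.9959 mg/L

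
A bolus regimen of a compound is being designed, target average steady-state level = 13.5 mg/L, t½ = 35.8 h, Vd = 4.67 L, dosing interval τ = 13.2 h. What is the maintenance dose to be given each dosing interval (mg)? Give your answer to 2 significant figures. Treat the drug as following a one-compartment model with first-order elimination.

16 mg

k = ln2 / t½ = 0.693147 / 35.8 = 0.01936 h⁻¹
CL = k × Vd = 0.01936 × 4.67 = 0.09041 L/h
At steady state, Dose/τ = Css × CL.
Dose = Css × CL × τ = 13.5 × 0.09041 × 13.2 = 16.11 mg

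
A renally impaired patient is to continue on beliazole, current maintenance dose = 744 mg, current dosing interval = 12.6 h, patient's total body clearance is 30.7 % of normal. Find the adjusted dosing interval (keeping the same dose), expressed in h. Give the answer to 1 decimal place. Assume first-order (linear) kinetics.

To keep the same average steady-state level, dosing rate must scale with clearance.
CL ratio = 30.7 / 100 = 0.3070
New interval (same dose) = 12.6 / 0.3070 = 41.04 h

41.0 h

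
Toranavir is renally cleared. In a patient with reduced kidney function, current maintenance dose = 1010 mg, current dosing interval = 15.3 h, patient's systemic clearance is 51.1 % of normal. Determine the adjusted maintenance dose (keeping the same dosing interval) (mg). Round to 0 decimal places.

516 mg

To keep the same average steady-state level, dosing rate must scale with clearance.
CL ratio = 51.1 / 100 = 0.5110
New dose (same interval) = 1010 × 0.5110 = 516.1 mg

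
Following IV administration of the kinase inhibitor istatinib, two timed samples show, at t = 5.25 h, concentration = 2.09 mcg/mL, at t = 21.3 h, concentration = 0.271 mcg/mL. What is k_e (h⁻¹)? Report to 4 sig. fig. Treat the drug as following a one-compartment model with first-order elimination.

0.1273 h⁻¹

k = ln(C₁/C₂) / (t₂ − t₁) = ln(2.09/0.271) / (21.3 − 5.25)
  = 2.043 / 16.05 = 0.1273 h⁻¹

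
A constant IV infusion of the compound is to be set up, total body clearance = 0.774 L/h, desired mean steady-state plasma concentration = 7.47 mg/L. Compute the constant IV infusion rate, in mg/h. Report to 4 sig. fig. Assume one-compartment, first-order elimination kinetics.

At steady state, infusion rate R₀ = Css × CL = 7.47 × 0.7740 = 5.782 mg/h

5.782 mg/h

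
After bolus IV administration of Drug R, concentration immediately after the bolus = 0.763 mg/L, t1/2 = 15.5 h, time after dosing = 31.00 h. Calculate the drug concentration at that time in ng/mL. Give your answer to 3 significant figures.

k = ln2 / t½ = 0.693147 / 15.5 = 0.04472 h⁻¹
t / t½ = 31.00 / 15.5 = 2 half-lives
C = C₀ × (1/2)^2 = 0.7630 × 0.2500 = 0.1908 mg/L
Convert: 0.1908 mg/L × 1000 = 190.8 ng/mL

191 ng/mL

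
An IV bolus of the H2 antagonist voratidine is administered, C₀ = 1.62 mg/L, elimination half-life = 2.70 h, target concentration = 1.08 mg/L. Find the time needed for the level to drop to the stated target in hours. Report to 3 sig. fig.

1.58 h

k = ln2 / t½ = 0.693147 / 2.70 = 0.2567 h⁻¹
t = ln(C₀ / C) / k = ln(1.620 / 1.08) / 0.2567
  = ln(1.500) / 0.2567 = 0.4055 / 0.2567 = 1.580 h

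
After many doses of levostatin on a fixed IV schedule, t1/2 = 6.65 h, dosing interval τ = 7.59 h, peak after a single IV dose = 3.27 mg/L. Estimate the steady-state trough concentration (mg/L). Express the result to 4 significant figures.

k = ln2 / t½ = 0.693147 / 6.65 = 0.1042 h⁻¹
e^(−kτ) = e^(−0.1042 × 7.59) = 0.4534
Accumulation ratio R = 1 / (1 − e^(−kτ)) = 1 / (1 − 0.4534) = 1.829
Steady-state trough = C₀ × R × e^(−kτ) = 3.27 × 1.829 × 0.4534 = 2.712 mg/L

2.712 mg/L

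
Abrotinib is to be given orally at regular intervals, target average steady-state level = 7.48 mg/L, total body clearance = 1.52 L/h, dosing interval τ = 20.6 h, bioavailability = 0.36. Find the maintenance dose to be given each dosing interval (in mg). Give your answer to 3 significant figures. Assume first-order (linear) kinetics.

651 mg

At steady state, F × (Dose/τ) = Css × CL.
Dose = Css × CL × τ / F = 7.48 × 1.520 × 20.6 / 0.36 = 650.6 mg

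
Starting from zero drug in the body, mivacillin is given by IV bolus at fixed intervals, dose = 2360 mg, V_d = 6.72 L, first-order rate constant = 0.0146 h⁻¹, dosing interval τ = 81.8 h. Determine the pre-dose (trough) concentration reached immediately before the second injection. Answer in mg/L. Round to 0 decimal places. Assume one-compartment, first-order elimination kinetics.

C₀ per dose = Dose / Vd = 2360 / 6.72 = 351.2 mg/L
Fraction remaining after one interval: r = e^(−kτ) = e^(−0.01460 × 81.8) = 0.3029
Before dose 2, 1 dose has been given (aged 1τ).
C_trough = C₀ × r = 351.2 × 0.3029 = 106.4 mg/L

106 mg/L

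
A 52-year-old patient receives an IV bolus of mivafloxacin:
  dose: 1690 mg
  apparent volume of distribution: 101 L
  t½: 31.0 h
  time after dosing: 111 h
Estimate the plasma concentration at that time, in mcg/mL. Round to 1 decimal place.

1.4 mcg/mL

C₀ = Dose / Vd = 1690 / 101 = 16.73 mg/L
k = ln2 / t½ = 0.693147 / 31.0 = 0.02236 h⁻¹
C = C₀ · e^(−k·t) = 16.73 × e^(−0.02236 × 111)
  = 16.73 × 0.08358 = 1.398 mg/L
(1.398 mg/L = 1.398 mcg/mL)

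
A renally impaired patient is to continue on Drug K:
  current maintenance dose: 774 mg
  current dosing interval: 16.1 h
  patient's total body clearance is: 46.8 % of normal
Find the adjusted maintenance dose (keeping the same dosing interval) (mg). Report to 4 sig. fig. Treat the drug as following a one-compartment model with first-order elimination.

To keep the same average steady-state level, dosing rate must scale with clearance.
CL ratio = 46.8 / 100 = 0.4680
New dose (same interval) = 774 × 0.4680 = 362.2 mg

362.2 mg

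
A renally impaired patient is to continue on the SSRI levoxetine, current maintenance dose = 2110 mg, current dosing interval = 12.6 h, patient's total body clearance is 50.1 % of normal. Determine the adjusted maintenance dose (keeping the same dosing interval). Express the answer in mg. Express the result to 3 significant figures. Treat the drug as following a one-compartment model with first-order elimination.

1060 mg

To keep the same average steady-state level, dosing rate must scale with clearance.
CL ratio = 50.1 / 100 = 0.5010
New dose (same interval) = 2110 × 0.5010 = 1057 mg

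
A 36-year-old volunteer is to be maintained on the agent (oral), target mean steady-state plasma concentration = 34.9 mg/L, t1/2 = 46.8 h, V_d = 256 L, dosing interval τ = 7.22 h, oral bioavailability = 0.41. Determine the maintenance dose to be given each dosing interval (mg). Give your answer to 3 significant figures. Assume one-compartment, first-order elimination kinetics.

2330 mg

k = ln2 / t½ = 0.693147 / 46.8 = 0.01481 h⁻¹
CL = k × Vd = 0.01481 × 256 = 3.791 L/h
At steady state, F × (Dose/τ) = Css × CL.
Dose = Css × CL × τ / F = 34.9 × 3.791 × 7.22 / 0.41 = 2330 mg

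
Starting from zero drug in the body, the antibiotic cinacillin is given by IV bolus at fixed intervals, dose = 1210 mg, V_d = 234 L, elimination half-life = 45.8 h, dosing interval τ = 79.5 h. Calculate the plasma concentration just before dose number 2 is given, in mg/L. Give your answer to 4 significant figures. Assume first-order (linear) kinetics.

1.553 mg/L

C₀ per dose = Dose / Vd = 1210 / 234 = 5.171 mg/L
k = ln2 / t½ = 0.693147 / 45.8 = 0.01513 h⁻¹
Fraction remaining after one interval: r = e^(−kτ) = e^(−0.01513 × 79.5) = 0.3003
Before dose 2, 1 dose has been given (aged 1τ).
C_trough = C₀ × r = 5.171 × 0.3003 = 1.553 mg/L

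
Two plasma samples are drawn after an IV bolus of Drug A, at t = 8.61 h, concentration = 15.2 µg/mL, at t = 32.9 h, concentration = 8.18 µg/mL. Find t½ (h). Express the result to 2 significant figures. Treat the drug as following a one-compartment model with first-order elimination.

k = ln(C₁/C₂) / (t₂ − t₁) = ln(15.2/8.18) / (32.9 − 8.61)
  = 0.6196 / 24.29 = 0.02551 h⁻¹
t½ = ln2 / k = 0.693147 / 0.02551 = 27.17 h

27 h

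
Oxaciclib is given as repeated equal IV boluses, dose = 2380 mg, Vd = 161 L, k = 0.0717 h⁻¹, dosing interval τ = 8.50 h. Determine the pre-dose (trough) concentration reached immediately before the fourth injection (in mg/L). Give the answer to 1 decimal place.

C₀ per dose = Dose / Vd = 2380 / 161 = 14.78 mg/L
Fraction remaining after one interval: r = e^(−kτ) = e^(−0.07170 × 8.50) = 0.5436
Before dose 4, 3 doses have been given (aged 1τ, 2τ, 3τ).
C_trough = C₀ × (r + r² + … + r^3) = C₀ × r(1−r^3)/(1−r)
        = 14.78 × 0.5436 × (1 − 0.1606) / (1 − 0.5436) = 14.78 mg/L

14.8 mg/L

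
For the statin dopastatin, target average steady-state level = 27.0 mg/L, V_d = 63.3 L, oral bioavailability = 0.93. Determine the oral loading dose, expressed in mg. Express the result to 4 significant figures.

LD = Css × Vd / F = 27.0 × 63.3 / 0.93 = 1838 mg

1838 mg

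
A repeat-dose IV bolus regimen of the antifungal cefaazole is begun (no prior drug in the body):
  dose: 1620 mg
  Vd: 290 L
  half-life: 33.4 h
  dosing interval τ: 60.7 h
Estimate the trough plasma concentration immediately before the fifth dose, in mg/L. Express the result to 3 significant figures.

2.20 mg/L

C₀ per dose = Dose / Vd = 1620 / 290 = 5.586 mg/L
k = ln2 / t½ = 0.693147 / 33.4 = 0.02075 h⁻¹
Fraction remaining after one interval: r = e^(−kτ) = e^(−0.02075 × 60.7) = 0.2838
Before dose 5, 4 doses have been given (aged 1τ, 2τ, 3τ, 4τ).
C_trough = C₀ × (r + r² + … + r^4) = C₀ × r(1−r^4)/(1−r)
        = 5.586 × 0.2838 × (1 − 0.006487) / (1 − 0.2838) = 2.199 mg/L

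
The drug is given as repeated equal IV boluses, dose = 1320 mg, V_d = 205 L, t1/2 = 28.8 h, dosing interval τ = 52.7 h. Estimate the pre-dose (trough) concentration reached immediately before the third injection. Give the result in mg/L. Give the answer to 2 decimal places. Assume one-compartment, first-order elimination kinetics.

2.32 mg/L

C₀ per dose = Dose / Vd = 1320 / 205 = 6.439 mg/L
k = ln2 / t½ = 0.693147 / 28.8 = 0.02407 h⁻¹
Fraction remaining after one interval: r = e^(−kτ) = e^(−0.02407 × 52.7) = 0.2813
Before dose 3, 2 doses have been given (aged 1τ, 2τ).
C_trough = C₀ × (r + r²) = 6.439 × (0.2813 + 0.07913) = 2.321 mg/L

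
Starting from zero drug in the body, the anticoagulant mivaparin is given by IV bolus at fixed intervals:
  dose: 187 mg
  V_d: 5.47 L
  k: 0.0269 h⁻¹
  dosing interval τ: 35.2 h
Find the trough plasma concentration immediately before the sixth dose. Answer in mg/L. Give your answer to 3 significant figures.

21.5 mg/L

C₀ per dose = Dose / Vd = 187 / 5.47 = 34.19 mg/L
Fraction remaining after one interval: r = e^(−kτ) = e^(−0.02690 × 35.2) = 0.3879
Before dose 6, 5 doses have been given (aged 1τ, 2τ, 3τ, 4τ, 5τ).
C_trough = C₀ × (r + r² + … + r^5) = C₀ × r(1−r^5)/(1−r)
        = 34.19 × 0.3879 × (1 − 0.008782) / (1 − 0.3879) = 21.48 mg/L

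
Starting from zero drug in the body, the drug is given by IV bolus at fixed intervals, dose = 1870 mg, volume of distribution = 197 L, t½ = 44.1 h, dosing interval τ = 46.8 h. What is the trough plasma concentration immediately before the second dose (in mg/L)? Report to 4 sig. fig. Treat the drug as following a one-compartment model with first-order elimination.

C₀ per dose = Dose / Vd = 1870 / 197 = 9.492 mg/L
k = ln2 / t½ = 0.693147 / 44.1 = 0.01572 h⁻¹
Fraction remaining after one interval: r = e^(−kτ) = e^(−0.01572 × 46.8) = 0.4792
Before dose 2, 1 dose has been given (aged 1τ).
C_trough = C₀ × r = 9.492 × 0.4792 = 4.549 mg/L

4.549 mg/L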